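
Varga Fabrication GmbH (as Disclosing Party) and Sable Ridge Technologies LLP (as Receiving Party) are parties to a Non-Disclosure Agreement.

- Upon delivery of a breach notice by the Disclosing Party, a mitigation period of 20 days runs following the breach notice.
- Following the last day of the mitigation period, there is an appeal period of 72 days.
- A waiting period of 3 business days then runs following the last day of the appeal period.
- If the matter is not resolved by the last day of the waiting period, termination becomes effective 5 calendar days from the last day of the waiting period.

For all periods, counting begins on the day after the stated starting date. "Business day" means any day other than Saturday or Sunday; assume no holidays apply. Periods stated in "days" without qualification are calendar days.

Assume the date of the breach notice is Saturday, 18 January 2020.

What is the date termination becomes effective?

27 April 2020

The last day of the mitigation period: 18 January 2020 + 20 days = 7 February 2020.
Adding 72 calendar days to 7 February 2020 gives 19 April 2020, which is the last day of the appeal period.
The last day of the waiting period: counting 3 business days from Sunday, 19 April 2020 (Apr 20, Apr 21, Apr 22, skipping weekends) reaches Wednesday, 22 April 2020.
The date termination becomes effective: 5 calendar days after 22 April 2020 is 27 April 2020.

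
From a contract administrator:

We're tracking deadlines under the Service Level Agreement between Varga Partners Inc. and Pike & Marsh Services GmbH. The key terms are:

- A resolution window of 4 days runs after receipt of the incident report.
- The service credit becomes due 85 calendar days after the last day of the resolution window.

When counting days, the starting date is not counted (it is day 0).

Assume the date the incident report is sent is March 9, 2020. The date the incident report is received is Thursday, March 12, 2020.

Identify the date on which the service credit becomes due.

June 9, 2020

Adding 4 calendar days to March 12, 2020 gives March 16, 2020, which is the last day of the resolution window.
The date on which the service credit becomes due: March 16, 2020 + 85 days = June 9, 2020.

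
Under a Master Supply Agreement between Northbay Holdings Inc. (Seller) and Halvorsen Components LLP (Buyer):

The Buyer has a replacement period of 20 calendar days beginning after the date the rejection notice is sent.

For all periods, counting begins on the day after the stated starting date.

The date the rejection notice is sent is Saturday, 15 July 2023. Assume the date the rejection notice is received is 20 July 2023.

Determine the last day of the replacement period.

The last day of the replacement period: 15 July 2023 + 20 days = 4 August 2023.

4 August 2023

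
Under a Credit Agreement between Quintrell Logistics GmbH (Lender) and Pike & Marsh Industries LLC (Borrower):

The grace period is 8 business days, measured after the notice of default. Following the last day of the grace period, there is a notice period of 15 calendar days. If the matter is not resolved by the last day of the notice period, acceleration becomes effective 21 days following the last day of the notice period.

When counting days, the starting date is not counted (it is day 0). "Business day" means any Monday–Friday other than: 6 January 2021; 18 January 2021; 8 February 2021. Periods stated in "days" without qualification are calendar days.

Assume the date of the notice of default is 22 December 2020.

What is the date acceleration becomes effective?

From Tuesday, 22 December 2020, 8 business days (Dec 23, Dec 24, Dec 25, Dec 28, Dec 29, Dec 30, Dec 31, Jan 1, skipping weekends) brings us to Friday, 1 January 2021, which is the last day of the grace period.
Adding 15 calendar days to 1 January 2021 gives 16 January 2021, which is the last day of the notice period.
The date acceleration becomes effective: 21 calendar days after 16 January 2021 is 6 February 2021.

6 February 2021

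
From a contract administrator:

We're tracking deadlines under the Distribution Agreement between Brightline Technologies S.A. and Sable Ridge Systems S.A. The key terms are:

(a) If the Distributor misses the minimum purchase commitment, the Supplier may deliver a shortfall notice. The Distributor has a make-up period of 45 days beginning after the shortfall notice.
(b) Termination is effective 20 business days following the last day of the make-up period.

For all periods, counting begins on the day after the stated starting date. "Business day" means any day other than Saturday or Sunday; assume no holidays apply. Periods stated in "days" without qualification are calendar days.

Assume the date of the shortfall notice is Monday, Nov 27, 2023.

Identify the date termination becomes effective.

Feb 8, 2024

Adding 45 calendar days to Nov 27, 2023 gives Jan 11, 2024, which is the last day of the make-up period.
The date termination becomes effective: 20 business days after Thursday, Jan 11, 2024, skipping weekends — Jan 12, Jan 15, Jan 16, Jan 17, …, Feb 6, Feb 7, Feb 8 — lands on Thursday, Feb 8, 2024.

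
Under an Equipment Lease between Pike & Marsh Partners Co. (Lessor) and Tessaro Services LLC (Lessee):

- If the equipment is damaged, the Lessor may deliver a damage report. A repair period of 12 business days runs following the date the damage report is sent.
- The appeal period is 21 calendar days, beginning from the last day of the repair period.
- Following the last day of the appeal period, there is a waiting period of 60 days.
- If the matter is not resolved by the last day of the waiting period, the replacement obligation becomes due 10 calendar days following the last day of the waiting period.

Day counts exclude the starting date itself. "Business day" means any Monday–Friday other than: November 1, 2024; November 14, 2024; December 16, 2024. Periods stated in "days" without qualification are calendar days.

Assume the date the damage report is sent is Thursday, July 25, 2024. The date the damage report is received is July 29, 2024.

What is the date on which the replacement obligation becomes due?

November 11, 2024

The last day of the repair period: 12 business days after Thursday, July 25, 2024, skipping weekends — Jul 26, Jul 29, Jul 30, Jul 31, …, Aug 8, Aug 9, Aug 12 — lands on Monday, August 12, 2024.
The last day of the appeal period: August 12, 2024 + 21 days = September 2, 2024.
The last day of the waiting period: 60 calendar days after September 2, 2024 is November 1, 2024.
The date on which the replacement obligation becomes due: 10 calendar days after November 1, 2024 is November 11, 2024.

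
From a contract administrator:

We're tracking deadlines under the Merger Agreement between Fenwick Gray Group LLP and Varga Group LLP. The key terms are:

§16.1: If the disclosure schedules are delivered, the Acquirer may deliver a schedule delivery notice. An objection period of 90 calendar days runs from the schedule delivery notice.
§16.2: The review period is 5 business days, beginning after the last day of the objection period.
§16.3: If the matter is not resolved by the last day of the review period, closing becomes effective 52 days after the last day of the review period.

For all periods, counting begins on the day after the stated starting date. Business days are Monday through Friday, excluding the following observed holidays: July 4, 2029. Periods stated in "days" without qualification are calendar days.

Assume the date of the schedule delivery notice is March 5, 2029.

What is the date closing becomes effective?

July 30, 2029

Adding 90 calendar days to March 5, 2029 gives June 3, 2029, which is the last day of the objection period.
The last day of the review period: 5 business days after Sunday, June 3, 2029, skipping weekends — Jun 4, Jun 5, Jun 6, Jun 7, Jun 8 — lands on Friday, June 8, 2029.
The date closing becomes effective: 52 calendar days after June 8, 2029 is July 30, 2029.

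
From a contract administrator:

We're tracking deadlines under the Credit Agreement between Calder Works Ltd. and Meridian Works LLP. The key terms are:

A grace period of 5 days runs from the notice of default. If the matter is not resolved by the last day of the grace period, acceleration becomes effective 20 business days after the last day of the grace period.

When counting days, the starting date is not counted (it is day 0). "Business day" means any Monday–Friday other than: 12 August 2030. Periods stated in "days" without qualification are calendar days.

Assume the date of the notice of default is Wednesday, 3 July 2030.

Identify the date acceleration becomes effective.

5 August 2030

Adding 5 calendar days to 3 July 2030 gives 8 July 2030, which is the last day of the grace period.
From Monday, 8 July 2030, 20 business days (Jul 9, Jul 10, Jul 11, Jul 12, …, Aug 1, Aug 2, Aug 5, skipping weekends) brings us to Monday, 5 August 2030, which is the date acceleration becomes effective.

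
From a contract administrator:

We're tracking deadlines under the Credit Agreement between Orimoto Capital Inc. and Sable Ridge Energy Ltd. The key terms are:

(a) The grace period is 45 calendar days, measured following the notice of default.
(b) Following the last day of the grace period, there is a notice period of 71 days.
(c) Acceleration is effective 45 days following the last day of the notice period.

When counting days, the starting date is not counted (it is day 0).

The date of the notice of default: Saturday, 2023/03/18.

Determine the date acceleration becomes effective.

Adding 45 calendar days to 2023/03/18 gives 2023/05/02, which is the last day of the grace period.
Adding 71 calendar days to 2023/05/02 gives 2023/07/12, which is the last day of the notice period.
The date acceleration becomes effective: 2023/07/12 + 45 days = 2023/08/26.

2023/08/26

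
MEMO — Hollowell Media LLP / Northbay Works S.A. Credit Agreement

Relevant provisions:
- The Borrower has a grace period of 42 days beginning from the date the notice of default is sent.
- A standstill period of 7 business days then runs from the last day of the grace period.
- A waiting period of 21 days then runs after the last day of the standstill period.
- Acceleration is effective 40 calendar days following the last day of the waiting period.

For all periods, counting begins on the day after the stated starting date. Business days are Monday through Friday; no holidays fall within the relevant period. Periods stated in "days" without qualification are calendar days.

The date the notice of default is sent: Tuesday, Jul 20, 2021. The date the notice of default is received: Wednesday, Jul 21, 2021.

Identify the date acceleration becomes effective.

Nov 9, 2021

Adding 42 calendar days to Jul 20, 2021 gives Aug 31, 2021, which is the last day of the grace period.
The last day of the standstill period: counting 7 business days from Tuesday, Aug 31, 2021 (Sep 1, Sep 2, Sep 3, Sep 6, Sep 7, Sep 8, Sep 9, skipping weekends) reaches Thursday, Sep 9, 2021.
The last day of the waiting period: 21 calendar days after Sep 9, 2021 is Sep 30, 2021.
The date acceleration becomes effective: Sep 30, 2021 + 40 days = Nov 9, 2021.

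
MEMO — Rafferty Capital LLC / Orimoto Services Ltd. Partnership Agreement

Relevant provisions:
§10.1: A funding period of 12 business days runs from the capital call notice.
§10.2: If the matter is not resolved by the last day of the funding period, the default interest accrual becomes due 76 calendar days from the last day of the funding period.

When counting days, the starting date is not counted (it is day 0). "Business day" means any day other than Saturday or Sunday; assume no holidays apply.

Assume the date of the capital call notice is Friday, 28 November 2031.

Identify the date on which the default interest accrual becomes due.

From Friday, 28 November 2031, 12 business days (Dec 1, Dec 2, Dec 3, Dec 4, …, Dec 12, Dec 15, Dec 16, skipping weekends) brings us to Tuesday, 16 December 2031, which is the last day of the funding period.
Adding 76 calendar days to 16 December 2031 gives 1 March 2032, which is the date on which the default interest accrual becomes due.

1 March 2032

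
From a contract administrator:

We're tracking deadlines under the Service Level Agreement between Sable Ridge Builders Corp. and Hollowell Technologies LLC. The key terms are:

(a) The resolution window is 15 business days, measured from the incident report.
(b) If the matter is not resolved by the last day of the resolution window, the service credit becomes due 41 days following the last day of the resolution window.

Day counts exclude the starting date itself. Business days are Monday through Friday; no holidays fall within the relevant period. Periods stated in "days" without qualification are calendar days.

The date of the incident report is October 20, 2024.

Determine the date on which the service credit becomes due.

From Sunday, October 20, 2024, 15 business days (Oct 21, Oct 22, Oct 23, Oct 24, …, Nov 6, Nov 7, Nov 8, skipping weekends) brings us to Friday, November 8, 2024, which is the last day of the resolution window.
The date on which the service credit becomes due: 41 calendar days after November 8, 2024 is December 19, 2024.

December 19, 2024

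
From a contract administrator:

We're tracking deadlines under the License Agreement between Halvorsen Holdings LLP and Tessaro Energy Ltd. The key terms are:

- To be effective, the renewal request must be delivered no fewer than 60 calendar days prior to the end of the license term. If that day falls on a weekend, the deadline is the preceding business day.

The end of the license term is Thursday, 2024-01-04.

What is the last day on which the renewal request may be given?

2023-11-03

2024-01-04 minus 60 days is 2023-11-05. That is a Sunday, so the deadline moves back to Friday, 2023-11-03.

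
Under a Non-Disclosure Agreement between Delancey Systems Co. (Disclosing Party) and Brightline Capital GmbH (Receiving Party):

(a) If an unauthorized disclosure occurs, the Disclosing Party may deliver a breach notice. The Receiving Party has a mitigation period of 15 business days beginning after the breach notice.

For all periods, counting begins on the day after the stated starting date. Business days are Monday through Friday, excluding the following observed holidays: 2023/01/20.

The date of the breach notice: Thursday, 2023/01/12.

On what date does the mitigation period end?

2023/02/03

The last day of the mitigation period: 15 business days after Thursday, 2023/01/12, skipping weekends and the listed holiday on Jan 20 — Jan 13, Jan 16, Jan 17, Jan 18, …, Feb 1, Feb 2, Feb 3 — lands on Friday, 2023/02/03.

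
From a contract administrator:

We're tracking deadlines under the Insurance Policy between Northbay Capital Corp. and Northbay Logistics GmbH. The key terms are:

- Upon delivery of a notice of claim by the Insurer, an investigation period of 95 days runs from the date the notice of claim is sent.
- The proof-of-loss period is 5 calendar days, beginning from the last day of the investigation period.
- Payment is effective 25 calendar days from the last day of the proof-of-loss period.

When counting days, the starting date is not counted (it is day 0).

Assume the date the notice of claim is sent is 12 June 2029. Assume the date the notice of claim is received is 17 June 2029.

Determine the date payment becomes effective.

15 October 2029

The last day of the investigation period: 95 calendar days after 12 June 2029 is 15 September 2029.
Adding 5 calendar days to 15 September 2029 gives 20 September 2029, which is the last day of the proof-of-loss period.
Adding 25 calendar days to 20 September 2029 gives 15 October 2029, which is the date payment becomes effective.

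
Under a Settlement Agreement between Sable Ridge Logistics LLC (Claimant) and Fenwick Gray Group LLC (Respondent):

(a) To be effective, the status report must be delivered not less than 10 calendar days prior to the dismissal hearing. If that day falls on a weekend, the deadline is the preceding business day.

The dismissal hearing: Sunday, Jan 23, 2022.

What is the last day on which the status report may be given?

Counting back 10 calendar days from Jan 23, 2022 gives Jan 13, 2022. That is a Thursday, so no adjustment is needed.

Jan 13, 2022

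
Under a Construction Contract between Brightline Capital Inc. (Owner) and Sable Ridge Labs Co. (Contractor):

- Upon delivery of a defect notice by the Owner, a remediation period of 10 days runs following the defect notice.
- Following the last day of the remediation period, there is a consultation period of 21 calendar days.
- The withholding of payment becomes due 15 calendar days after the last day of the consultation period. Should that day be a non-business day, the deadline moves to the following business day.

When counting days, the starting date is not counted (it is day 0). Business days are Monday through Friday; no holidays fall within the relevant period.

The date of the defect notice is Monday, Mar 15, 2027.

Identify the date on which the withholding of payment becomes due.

The last day of the remediation period: Mar 15, 2027 + 10 days = Mar 25, 2027.
The last day of the consultation period: 21 calendar days after Mar 25, 2027 is Apr 15, 2027.
Adding 15 calendar days to Apr 15, 2027 gives Apr 30, 2027, which is the date on which the withholding of payment becomes due. Apr 30, 2027 is a Friday, so no roll-forward applies.

Apr 30, 2027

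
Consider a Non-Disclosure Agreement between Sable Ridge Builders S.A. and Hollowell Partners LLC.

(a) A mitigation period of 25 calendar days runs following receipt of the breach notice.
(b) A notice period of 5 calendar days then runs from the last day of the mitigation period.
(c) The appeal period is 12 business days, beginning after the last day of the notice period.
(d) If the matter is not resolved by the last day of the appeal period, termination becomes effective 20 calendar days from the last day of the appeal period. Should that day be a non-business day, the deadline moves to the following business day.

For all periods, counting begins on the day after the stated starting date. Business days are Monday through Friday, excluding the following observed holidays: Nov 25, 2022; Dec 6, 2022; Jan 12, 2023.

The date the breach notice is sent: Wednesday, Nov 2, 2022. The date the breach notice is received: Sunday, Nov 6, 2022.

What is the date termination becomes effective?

Adding 25 calendar days to Nov 6, 2022 gives Dec 1, 2022, which is the last day of the mitigation period.
The last day of the notice period: Dec 1, 2022 + 5 days = Dec 6, 2022.
The last day of the appeal period: counting 12 business days from Tuesday, Dec 6, 2022 (Dec 7, Dec 8, Dec 9, Dec 12, …, Dec 20, Dec 21, Dec 22, skipping weekends) reaches Thursday, Dec 22, 2022.
Adding 20 calendar days to Dec 22, 2022 gives Jan 11, 2023, which is the date termination becomes effective. Jan 11, 2023 is a Wednesday and is not a listed holiday, so no roll-forward applies.

Jan 11, 2023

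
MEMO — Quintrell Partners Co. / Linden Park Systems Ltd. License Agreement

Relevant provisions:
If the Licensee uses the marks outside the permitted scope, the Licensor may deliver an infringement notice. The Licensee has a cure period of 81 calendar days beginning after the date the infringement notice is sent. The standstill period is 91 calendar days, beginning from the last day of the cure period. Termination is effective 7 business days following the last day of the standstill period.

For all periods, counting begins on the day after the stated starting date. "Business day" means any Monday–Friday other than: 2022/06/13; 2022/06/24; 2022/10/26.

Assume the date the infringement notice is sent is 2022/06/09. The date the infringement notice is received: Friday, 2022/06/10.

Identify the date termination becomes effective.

Adding 81 calendar days to 2022/06/09 gives 2022/08/29, which is the last day of the cure period.
Adding 91 calendar days to 2022/08/29 gives 2022/11/28, which is the last day of the standstill period.
The date termination becomes effective: 7 business days after Monday, 2022/11/28, skipping weekends — Nov 29, Nov 30, Dec 1, Dec 2, Dec 5, Dec 6, Dec 7 — lands on Wednesday, 2022/12/07.

2022/12/07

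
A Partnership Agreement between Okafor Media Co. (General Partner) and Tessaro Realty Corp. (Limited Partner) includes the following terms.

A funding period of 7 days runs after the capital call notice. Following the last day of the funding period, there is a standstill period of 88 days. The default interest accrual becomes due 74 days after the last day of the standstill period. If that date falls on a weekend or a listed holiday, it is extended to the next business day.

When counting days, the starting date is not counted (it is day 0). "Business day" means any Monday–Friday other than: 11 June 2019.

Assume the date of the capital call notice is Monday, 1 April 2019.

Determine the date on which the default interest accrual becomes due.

17 September 2019

The last day of the funding period: 7 calendar days after 1 April 2019 is 8 April 2019.
The last day of the standstill period: 8 April 2019 + 88 days = 5 July 2019.
The date on which the default interest accrual becomes due: 5 July 2019 + 74 days = 17 September 2019. 17 September 2019 is a Tuesday and is not a listed holiday, so no roll-forward applies.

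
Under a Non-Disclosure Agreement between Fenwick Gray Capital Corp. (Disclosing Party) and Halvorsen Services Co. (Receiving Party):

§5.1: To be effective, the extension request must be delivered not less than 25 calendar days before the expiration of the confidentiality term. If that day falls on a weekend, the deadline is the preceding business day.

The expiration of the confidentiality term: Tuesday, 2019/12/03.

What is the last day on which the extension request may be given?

2019/11/08

Counting back 25 calendar days from 2019/12/03 gives 2019/11/08. That is a Friday, so no adjustment is needed.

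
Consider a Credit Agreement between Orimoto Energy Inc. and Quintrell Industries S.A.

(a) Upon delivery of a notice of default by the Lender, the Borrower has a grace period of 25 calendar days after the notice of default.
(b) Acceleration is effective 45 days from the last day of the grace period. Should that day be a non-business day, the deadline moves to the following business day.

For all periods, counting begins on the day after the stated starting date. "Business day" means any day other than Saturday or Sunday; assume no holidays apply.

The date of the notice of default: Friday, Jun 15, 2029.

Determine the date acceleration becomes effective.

Aug 24, 2029

The last day of the grace period: 25 calendar days after Jun 15, 2029 is Jul 10, 2029.
Adding 45 calendar days to Jul 10, 2029 gives Aug 24, 2029, which is the date acceleration becomes effective. Aug 24, 2029 is a Friday, so no roll-forward applies.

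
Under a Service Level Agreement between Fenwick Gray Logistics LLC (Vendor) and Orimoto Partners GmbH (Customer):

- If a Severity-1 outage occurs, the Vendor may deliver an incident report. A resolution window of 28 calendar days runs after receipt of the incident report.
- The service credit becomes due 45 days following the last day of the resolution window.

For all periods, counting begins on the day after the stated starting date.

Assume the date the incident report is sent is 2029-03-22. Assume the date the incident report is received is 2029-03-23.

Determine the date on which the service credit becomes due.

Adding 28 calendar days to 2029-03-23 gives 2029-04-20, which is the last day of the resolution window.
The date on which the service credit becomes due: 2029-04-20 + 45 days = 2029-06-04.

2029-06-04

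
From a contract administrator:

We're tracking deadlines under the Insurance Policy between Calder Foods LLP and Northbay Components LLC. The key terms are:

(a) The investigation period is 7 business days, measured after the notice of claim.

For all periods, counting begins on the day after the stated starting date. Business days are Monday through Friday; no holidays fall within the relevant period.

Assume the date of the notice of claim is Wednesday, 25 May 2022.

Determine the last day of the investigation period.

The last day of the investigation period: counting 7 business days from Wednesday, 25 May 2022 (May 26, May 27, May 30, May 31, Jun 1, Jun 2, Jun 3, skipping weekends) reaches Friday, 3 June 2022.

3 June 2022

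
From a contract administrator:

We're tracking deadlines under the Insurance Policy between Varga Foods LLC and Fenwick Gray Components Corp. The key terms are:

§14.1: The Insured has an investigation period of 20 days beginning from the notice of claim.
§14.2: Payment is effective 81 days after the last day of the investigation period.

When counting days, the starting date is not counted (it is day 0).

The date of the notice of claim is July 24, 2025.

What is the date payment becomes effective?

Adding 20 calendar days to July 24, 2025 gives August 13, 2025, which is the last day of the investigation period.
Adding 81 calendar days to August 13, 2025 gives November 2, 2025, which is the date payment becomes effective.

November 2, 2025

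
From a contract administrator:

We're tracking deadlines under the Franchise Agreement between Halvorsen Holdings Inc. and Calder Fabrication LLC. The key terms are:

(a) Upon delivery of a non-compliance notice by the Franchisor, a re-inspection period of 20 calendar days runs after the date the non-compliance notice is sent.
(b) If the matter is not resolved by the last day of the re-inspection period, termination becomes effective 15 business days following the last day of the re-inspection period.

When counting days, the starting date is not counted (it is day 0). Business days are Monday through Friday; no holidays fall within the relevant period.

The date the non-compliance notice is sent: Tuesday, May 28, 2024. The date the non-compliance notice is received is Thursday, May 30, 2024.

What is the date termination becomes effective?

Adding 20 calendar days to May 28, 2024 gives Jun 17, 2024, which is the last day of the re-inspection period.
The date termination becomes effective: 15 business days after Monday, Jun 17, 2024, skipping weekends — Jun 18, Jun 19, Jun 20, Jun 21, …, Jul 4, Jul 5, Jul 8 — lands on Monday, Jul 8, 2024.

Jul 8, 2024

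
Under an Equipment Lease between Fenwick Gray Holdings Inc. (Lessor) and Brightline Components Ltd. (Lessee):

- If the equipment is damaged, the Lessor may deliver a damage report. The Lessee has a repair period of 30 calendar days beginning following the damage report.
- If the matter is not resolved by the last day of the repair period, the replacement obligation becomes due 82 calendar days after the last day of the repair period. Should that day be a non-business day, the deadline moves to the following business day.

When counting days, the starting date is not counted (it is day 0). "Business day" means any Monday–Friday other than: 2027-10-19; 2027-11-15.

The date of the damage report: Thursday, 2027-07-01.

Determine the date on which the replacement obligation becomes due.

2027-10-21

The last day of the repair period: 2027-07-01 + 30 days = 2027-07-31.
The date on which the replacement obligation becomes due: 82 calendar days after 2027-07-31 is 2027-10-21. 2027-10-21 is a Thursday and is not a listed holiday, so no roll-forward applies.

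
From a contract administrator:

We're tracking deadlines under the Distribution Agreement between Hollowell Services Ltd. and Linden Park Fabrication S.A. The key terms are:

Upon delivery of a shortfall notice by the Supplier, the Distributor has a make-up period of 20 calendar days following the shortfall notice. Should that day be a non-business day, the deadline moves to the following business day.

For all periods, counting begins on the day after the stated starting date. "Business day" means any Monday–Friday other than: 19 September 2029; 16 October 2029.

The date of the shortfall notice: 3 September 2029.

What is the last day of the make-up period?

The last day of the make-up period: 20 calendar days after 3 September 2029 is 23 September 2029. That falls on a Sunday, so it rolls to the next business day, Monday, 24 September 2029.

24 September 2029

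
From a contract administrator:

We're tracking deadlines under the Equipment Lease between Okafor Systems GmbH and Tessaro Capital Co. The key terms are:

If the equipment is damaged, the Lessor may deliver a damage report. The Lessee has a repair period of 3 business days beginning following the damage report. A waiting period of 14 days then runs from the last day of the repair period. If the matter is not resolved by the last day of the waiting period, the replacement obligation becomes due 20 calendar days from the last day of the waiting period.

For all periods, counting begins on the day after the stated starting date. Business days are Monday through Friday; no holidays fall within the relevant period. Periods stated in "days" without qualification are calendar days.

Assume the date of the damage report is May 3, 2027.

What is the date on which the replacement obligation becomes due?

Jun 9, 2027

From Monday, May 3, 2027, 3 business days (May 4, May 5, May 6, skipping weekends) brings us to Thursday, May 6, 2027, which is the last day of the repair period.
The last day of the waiting period: 14 calendar days after May 6, 2027 is May 20, 2027.
The date on which the replacement obligation becomes due: 20 calendar days after May 20, 2027 is Jun 9, 2027.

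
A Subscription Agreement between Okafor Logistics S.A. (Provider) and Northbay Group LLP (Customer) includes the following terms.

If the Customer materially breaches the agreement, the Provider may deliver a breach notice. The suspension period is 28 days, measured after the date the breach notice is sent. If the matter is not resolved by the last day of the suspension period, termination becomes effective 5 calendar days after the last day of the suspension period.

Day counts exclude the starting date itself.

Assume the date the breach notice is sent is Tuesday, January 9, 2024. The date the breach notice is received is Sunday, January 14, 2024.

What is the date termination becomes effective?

The last day of the suspension period: January 9, 2024 + 28 days = February 6, 2024.
The date termination becomes effective: February 6, 2024 + 5 days = February 11, 2024.

February 11, 2024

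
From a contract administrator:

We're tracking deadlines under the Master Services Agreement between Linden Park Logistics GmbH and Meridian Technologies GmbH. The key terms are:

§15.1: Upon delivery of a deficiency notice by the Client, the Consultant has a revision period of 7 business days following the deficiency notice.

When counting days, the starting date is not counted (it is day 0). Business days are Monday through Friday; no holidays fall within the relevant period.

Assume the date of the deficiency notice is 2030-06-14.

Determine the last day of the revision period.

From Friday, 2030-06-14, 7 business days (Jun 17, Jun 18, Jun 19, Jun 20, Jun 21, Jun 24, Jun 25, skipping weekends) brings us to Tuesday, 2030-06-25, which is the last day of the revision period.

2030-06-25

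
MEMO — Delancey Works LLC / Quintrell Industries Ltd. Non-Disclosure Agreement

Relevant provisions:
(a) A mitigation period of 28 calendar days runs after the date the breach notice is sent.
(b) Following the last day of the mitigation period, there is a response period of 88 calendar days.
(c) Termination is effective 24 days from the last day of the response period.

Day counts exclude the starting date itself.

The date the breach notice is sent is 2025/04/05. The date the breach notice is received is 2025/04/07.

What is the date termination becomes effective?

The last day of the mitigation period: 28 calendar days after 2025/04/05 is 2025/05/03.
Adding 88 calendar days to 2025/05/03 gives 2025/07/30, which is the last day of the response period.
The date termination becomes effective: 24 calendar days after 2025/07/30 is 2025/08/23.

2025/08/23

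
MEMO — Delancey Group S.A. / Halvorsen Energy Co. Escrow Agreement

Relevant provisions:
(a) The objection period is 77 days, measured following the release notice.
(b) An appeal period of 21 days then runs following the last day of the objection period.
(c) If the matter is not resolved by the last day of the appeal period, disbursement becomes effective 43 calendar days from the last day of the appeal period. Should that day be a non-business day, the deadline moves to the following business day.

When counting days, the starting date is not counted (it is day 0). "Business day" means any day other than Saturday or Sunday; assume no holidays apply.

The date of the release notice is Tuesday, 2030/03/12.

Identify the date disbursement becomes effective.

2030/07/31

Adding 77 calendar days to 2030/03/12 gives 2030/05/28, which is the last day of the objection period.
Adding 21 calendar days to 2030/05/28 gives 2030/06/18, which is the last day of the appeal period.
The date disbursement becomes effective: 43 calendar days after 2030/06/18 is 2030/07/31. 2030/07/31 is a Wednesday, so no roll-forward applies.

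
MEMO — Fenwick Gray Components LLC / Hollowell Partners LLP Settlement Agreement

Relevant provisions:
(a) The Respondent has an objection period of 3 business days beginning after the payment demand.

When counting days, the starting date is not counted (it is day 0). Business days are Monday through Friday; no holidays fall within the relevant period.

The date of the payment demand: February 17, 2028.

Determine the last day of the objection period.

February 22, 2028

From Thursday, February 17, 2028, 3 business days (Feb 18, Feb 21, Feb 22, skipping weekends) brings us to Tuesday, February 22, 2028, which is the last day of the objection period.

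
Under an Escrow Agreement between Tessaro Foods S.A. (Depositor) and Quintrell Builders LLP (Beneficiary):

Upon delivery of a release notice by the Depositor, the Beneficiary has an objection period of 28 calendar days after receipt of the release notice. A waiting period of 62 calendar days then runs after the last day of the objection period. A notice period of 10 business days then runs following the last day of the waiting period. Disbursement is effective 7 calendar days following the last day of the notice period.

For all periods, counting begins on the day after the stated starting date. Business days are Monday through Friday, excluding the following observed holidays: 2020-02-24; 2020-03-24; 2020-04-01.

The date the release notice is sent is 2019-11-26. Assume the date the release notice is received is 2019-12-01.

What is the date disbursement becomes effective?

2020-03-20

The last day of the objection period: 2019-12-01 + 28 days = 2019-12-29.
Adding 62 calendar days to 2019-12-29 gives 2020-02-29, which is the last day of the waiting period.
From Saturday, 2020-02-29, 10 business days (Mar 2, Mar 3, Mar 4, Mar 5, Mar 6, Mar 9, Mar 10, Mar 11, Mar 12, Mar 13, skipping weekends) brings us to Friday, 2020-03-13, which is the last day of the notice period.
Adding 7 calendar days to 2020-03-13 gives 2020-03-20, which is the date disbursement becomes effective.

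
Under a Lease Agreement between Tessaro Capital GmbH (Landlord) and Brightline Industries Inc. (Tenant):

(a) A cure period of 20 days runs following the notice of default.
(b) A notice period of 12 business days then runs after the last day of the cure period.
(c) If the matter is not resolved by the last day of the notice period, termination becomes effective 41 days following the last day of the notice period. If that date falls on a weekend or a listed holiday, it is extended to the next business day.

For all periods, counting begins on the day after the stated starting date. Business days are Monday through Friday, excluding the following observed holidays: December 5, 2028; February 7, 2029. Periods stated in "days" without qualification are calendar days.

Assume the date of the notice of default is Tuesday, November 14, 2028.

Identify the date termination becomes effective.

January 31, 2029

The last day of the cure period: 20 calendar days after November 14, 2028 is December 4, 2028.
The last day of the notice period: counting 12 business days from Monday, December 4, 2028 (Dec 6, Dec 7, Dec 8, Dec 11, …, Dec 19, Dec 20, Dec 21, skipping weekends and the listed holiday on Dec 5) reaches Thursday, December 21, 2028.
The date termination becomes effective: December 21, 2028 + 41 days = January 31, 2029. January 31, 2029 is a Wednesday and is not a listed holiday, so no roll-forward applies.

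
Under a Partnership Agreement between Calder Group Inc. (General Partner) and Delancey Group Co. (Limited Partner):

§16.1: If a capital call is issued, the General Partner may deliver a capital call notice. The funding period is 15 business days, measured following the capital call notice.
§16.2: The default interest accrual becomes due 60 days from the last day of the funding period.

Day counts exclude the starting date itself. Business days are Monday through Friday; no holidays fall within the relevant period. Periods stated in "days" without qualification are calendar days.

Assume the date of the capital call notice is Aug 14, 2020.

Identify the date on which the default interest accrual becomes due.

The last day of the funding period: counting 15 business days from Friday, Aug 14, 2020 (Aug 17, Aug 18, Aug 19, Aug 20, …, Sep 2, Sep 3, Sep 4, skipping weekends) reaches Friday, Sep 4, 2020.
The date on which the default interest accrual becomes due: Sep 4, 2020 + 60 days = Nov 3, 2020.

Nov 3, 2020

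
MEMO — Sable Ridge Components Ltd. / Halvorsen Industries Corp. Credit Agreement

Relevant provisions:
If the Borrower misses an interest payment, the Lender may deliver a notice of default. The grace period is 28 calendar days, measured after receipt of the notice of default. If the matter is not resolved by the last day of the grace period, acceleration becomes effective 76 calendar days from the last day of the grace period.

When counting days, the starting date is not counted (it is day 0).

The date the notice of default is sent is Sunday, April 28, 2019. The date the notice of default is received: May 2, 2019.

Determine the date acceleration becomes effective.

The last day of the grace period: May 2, 2019 + 28 days = May 30, 2019.
The date acceleration becomes effective: 76 calendar days after May 30, 2019 is August 14, 2019.

August 14, 2019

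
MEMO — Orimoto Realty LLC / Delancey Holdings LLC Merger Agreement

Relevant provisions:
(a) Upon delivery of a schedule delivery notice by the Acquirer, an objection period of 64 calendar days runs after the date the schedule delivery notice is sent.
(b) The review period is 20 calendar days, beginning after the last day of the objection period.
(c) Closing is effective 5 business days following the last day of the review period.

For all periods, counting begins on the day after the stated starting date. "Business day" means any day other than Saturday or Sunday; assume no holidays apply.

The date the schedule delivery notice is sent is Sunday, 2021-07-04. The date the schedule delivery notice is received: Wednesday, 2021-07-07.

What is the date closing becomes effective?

2021-10-01

The last day of the objection period: 2021-07-04 + 64 days = 2021-09-06.
Adding 20 calendar days to 2021-09-06 gives 2021-09-26, which is the last day of the review period.
From Sunday, 2021-09-26, 5 business days (Sep 27, Sep 28, Sep 29, Sep 30, Oct 1, skipping weekends) brings us to Friday, 2021-10-01, which is the date closing becomes effective.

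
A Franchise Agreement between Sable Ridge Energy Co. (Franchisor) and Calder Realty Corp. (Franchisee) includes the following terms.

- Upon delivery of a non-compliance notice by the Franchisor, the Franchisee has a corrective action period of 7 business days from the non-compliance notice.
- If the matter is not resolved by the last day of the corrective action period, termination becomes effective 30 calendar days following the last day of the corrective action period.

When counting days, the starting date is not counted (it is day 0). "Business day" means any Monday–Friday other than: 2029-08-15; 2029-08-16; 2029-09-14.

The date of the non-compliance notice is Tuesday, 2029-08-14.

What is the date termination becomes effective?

2029-09-26

The last day of the corrective action period: counting 7 business days from Tuesday, 2029-08-14 (Aug 17, Aug 20, Aug 21, Aug 22, Aug 23, Aug 24, Aug 27, skipping weekends and the listed holidays on Aug 15, Aug 16) reaches Monday, 2029-08-27.
Adding 30 calendar days to 2029-08-27 gives 2029-09-26, which is the date termination becomes effective.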